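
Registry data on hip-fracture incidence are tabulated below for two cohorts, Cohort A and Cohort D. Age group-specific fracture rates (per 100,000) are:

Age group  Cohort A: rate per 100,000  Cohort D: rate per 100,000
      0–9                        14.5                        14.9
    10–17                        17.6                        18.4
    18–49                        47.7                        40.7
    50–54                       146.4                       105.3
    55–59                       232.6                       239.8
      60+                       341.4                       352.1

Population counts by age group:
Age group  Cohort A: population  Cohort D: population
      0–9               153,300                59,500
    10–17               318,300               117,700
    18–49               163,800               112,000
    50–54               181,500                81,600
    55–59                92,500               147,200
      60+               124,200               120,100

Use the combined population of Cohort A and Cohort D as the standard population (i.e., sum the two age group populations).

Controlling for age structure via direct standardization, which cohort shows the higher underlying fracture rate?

Cohort A

Combined standard total = 1,671,700; weights = 0.1273, 0.2608, 0.1650, 0.1574, 0.1434, 0.1461.
Cohort A: 0.1273×14.5 + 0.2608×17.6 + 0.1650×47.7 + 0.1574×146.4 + 0.1434×232.6 + 0.1461×341.4 = 120.5904 per 100,000.
Cohort D: 0.1273×14.9 + 0.2608×18.4 + 0.1650×40.7 + 0.1574×105.3 + 0.1434×239.8 + 0.1461×352.1 = 115.8226 per 100,000.
The crude rates (102.68 vs 146.98) would put Cohort D higher, but that reflects its age composition; once standardized to a common age structure, Cohort A has the higher underlying rate.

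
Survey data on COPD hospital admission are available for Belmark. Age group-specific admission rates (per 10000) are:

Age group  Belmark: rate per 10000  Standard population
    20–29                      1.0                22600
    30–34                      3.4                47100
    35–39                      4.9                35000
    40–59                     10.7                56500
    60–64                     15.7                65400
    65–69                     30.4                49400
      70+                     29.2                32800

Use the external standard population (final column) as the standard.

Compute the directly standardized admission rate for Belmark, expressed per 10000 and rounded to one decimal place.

Standard total = 308800; weights = 0.0732, 0.1525, 0.1133, 0.1830, 0.2118, 0.1600, 0.1062.
Standardized rate: 0.0732×1.0 + 0.1525×3.4 + 0.1133×4.9 + 0.1830×10.7 + 0.2118×15.7 + 0.1600×30.4 + 0.1062×29.2 = 14.3947 per 10000.

14.4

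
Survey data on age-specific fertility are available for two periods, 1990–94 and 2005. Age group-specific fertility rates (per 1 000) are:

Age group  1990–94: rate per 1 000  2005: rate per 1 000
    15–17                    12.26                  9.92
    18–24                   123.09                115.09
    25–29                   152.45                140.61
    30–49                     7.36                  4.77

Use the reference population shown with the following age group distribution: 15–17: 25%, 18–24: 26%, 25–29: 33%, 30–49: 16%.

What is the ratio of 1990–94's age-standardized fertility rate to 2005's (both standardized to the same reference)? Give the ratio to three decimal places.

1.088

Standard weights: 0.25, 0.26, 0.33, 0.16.
1990–94: 0.2500×12.26 + 0.2600×123.09 + 0.3300×152.45 + 0.1600×7.36 = 86.5545 per 1 000.
2005: 0.2500×9.92 + 0.2600×115.09 + 0.3300×140.61 + 0.1600×4.77 = 79.5679 per 1 000.
Ratio = 86.5545 ÷ 79.5679 = 1.08781.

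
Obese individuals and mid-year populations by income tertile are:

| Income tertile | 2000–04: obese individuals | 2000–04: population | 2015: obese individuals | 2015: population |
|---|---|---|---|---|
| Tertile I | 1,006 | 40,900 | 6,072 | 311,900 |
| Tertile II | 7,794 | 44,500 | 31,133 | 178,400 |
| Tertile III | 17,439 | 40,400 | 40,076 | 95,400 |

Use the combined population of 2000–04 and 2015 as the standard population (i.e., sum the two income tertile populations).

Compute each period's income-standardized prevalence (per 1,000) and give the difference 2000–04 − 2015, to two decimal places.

4.95

Income-specific rates per 1,000 for 2000–04: 24.597, 175.146, 431.658.
For 2015: 19.468, 174.512, 420.084.
Combined standard total = 711,500; weights = 0.4959, 0.3133, 0.1909.
2000–04: 0.4959×24.597 + 0.3133×175.146 + 0.1909×431.658 = 149.4546 per 1,000.
2015: 0.4959×19.468 + 0.3133×174.512 + 0.1909×420.084 = 144.5038 per 1,000.
Difference = 149.4546 − 144.5038 = 4.9508.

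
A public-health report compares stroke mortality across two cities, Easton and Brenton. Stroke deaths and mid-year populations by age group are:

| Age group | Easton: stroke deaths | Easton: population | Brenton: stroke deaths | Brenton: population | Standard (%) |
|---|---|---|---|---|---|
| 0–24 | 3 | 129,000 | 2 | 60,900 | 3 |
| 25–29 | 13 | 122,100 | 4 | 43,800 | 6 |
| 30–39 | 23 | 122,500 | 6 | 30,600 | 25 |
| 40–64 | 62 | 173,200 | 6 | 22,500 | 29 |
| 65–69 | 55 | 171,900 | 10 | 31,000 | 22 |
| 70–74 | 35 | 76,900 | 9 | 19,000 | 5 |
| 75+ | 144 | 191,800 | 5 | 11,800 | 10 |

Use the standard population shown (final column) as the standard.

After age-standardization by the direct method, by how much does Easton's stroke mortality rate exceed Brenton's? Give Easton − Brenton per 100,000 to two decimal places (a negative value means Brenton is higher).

Age-specific rates per 100,000 for Easton: 2.33, 10.65, 18.78, 35.80, 32.00, 45.51, 75.08.
For Brenton: 3.28, 9.13, 19.61, 26.67, 32.26, 47.37, 42.37.
Standard weights: 0.03, 0.06, 0.25, 0.29, 0.22, 0.05, 0.10.
Easton: 0.0300×2.33 + 0.0600×10.65 + 0.2500×18.78 + 0.2900×35.80 + 0.2200×32.00 + 0.0500×45.51 + 0.1000×75.08 = 32.6060 per 100,000.
Brenton: 0.0300×3.28 + 0.0600×9.13 + 0.2500×19.61 + 0.2900×26.67 + 0.2200×32.26 + 0.0500×47.37 + 0.1000×42.37 = 26.9842 per 100,000.
Difference = 32.6060 − 26.9842 = 5.6218.

5.62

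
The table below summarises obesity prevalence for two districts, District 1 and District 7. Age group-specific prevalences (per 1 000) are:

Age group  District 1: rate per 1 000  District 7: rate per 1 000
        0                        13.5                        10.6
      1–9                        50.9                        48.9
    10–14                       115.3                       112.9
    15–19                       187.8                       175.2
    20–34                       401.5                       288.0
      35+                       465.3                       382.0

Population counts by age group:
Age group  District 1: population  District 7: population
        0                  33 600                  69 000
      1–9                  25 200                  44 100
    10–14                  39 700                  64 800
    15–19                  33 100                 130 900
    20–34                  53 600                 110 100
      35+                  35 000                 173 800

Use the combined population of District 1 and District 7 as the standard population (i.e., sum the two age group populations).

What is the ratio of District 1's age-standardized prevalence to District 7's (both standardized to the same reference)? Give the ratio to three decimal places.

1.225

Combined standard total = 812 900; weights = 0.1262, 0.0853, 0.1286, 0.2017, 0.2014, 0.2569.
District 1: 0.1262×13.5 + 0.0853×50.9 + 0.1286×115.3 + 0.2017×187.8 + 0.2014×401.5 + 0.2569×465.3 = 259.1225 per 1 000.
District 7: 0.1262×10.6 + 0.0853×48.9 + 0.1286×112.9 + 0.2017×175.2 + 0.2014×288.0 + 0.2569×382.0 = 211.4828 per 1 000.
Ratio = 259.1225 ÷ 211.4828 = 1.22527.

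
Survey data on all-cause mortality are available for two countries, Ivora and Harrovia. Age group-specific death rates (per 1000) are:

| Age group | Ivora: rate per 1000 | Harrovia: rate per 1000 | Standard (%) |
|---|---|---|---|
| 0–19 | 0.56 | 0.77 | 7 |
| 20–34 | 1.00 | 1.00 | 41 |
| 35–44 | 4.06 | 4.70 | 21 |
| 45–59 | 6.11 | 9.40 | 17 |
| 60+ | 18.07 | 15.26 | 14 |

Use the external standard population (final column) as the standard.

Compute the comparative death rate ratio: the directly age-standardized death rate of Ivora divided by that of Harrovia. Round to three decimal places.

0.939

Standard weights: 0.07, 0.41, 0.21, 0.17, 0.14.
Ivora: 0.0700×0.56 + 0.4100×1.00 + 0.2100×4.06 + 0.1700×6.11 + 0.1400×18.07 = 4.8703 per 1000.
Harrovia: 0.0700×0.77 + 0.4100×1.00 + 0.2100×4.70 + 0.1700×9.40 + 0.1400×15.26 = 5.1853 per 1000.
Ratio = 4.8703 ÷ 5.1853 = 0.93925.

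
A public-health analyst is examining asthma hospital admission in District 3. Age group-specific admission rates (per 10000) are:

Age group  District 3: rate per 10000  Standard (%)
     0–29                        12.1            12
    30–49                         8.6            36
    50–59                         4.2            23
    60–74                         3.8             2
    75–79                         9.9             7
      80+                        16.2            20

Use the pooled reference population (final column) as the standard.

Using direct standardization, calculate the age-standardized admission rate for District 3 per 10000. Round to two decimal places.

Standard weights: 0.12, 0.36, 0.23, 0.02, 0.07, 0.20.
Standardized rate: 0.1200×12.1 + 0.3600×8.6 + 0.2300×4.2 + 0.0200×3.8 + 0.0700×9.9 + 0.2000×16.2 = 9.5230 per 10000.

9.52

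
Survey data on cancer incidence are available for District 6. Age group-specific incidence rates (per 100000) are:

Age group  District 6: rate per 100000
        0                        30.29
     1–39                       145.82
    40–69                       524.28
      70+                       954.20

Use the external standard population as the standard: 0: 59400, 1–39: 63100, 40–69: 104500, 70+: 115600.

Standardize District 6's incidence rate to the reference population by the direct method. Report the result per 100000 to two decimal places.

Standard total = 342600; weights = 0.1734, 0.1842, 0.3050, 0.3374.
Standardized rate: 0.1734×30.29 + 0.1842×145.82 + 0.3050×524.28 + 0.3374×954.20 = 513.9908 per 100000.

513.99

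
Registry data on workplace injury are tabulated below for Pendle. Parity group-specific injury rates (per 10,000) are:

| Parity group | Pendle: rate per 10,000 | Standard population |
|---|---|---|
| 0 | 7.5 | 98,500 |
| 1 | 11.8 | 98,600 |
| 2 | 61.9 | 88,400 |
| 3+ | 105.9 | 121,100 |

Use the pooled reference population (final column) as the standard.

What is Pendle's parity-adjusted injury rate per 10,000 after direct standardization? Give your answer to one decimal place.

49.7

Standard total = 406,600; weights = 0.2423, 0.2425, 0.2174, 0.2978.
Standardized rate: 0.2423×7.5 + 0.2425×11.8 + 0.2174×61.9 + 0.2978×105.9 = 49.6770 per 10,000.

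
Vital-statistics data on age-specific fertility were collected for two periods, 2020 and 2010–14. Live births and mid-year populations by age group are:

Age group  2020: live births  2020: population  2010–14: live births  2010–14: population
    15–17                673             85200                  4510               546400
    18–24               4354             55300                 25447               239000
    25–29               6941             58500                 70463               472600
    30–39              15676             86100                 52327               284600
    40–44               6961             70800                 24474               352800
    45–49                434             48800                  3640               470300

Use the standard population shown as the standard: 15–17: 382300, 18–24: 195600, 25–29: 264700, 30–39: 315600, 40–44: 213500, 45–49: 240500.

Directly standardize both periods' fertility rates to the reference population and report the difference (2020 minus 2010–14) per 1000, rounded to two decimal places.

-4.79

Age-specific rates per 1000 for 2020: 7.899, 78.734, 118.650, 182.067, 98.319, 8.893.
For 2010–14: 8.254, 106.473, 149.096, 183.862, 69.371, 7.740.
Standard total = 1612200; weights = 0.2371, 0.1213, 0.1642, 0.1958, 0.1324, 0.1492.
2020: 0.2371×7.899 + 0.1213×78.734 + 0.1642×118.650 + 0.1958×182.067 + 0.1324×98.319 + 0.1492×8.893 = 80.8940 per 1000.
2010–14: 0.2371×8.254 + 0.1213×106.473 + 0.1642×149.096 + 0.1958×183.862 + 0.1324×69.371 + 0.1492×7.740 = 85.6880 per 1000.
Difference = 80.8940 − 85.6880 = -4.7940.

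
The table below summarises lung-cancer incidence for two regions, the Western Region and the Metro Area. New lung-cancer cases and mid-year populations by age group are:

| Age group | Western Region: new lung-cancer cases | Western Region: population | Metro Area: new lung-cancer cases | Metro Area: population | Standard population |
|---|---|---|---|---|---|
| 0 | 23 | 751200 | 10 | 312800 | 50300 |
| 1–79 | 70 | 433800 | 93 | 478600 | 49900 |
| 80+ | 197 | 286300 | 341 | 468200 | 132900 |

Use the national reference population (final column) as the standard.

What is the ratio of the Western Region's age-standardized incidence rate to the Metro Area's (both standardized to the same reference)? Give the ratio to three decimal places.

Age-specific rates per 100000 for the Western Region: 3.06, 16.14, 68.81.
For the Metro Area: 3.20, 19.43, 72.83.
Standard total = 233100; weights = 0.2158, 0.2141, 0.5701.
The Western Region: 0.2158×3.06 + 0.2141×16.14 + 0.5701×68.81 = 43.3459 per 100000.
The Metro Area: 0.2158×3.20 + 0.2141×19.43 + 0.5701×72.83 = 46.3742 per 100000.
Ratio = 43.3459 ÷ 46.3742 = 0.93470.

0.935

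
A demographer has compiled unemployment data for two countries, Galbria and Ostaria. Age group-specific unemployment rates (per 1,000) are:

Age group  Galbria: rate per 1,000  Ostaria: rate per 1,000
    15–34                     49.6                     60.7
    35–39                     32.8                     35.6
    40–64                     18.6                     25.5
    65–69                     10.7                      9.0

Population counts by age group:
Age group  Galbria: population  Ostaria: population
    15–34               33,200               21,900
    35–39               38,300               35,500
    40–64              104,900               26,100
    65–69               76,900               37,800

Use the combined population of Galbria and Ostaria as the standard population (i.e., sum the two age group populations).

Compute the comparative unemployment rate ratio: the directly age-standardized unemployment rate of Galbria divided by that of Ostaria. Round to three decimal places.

Combined standard total = 374,600; weights = 0.1471, 0.1970, 0.3497, 0.3062.
Galbria: 0.1471×49.6 + 0.1970×32.8 + 0.3497×18.6 + 0.3062×10.7 = 23.5384 per 1,000.
Ostaria: 0.1471×60.7 + 0.1970×35.6 + 0.3497×25.5 + 0.3062×9.0 = 27.6152 per 1,000.
Ratio = 23.5384 ÷ 27.6152 = 0.85237.

0.852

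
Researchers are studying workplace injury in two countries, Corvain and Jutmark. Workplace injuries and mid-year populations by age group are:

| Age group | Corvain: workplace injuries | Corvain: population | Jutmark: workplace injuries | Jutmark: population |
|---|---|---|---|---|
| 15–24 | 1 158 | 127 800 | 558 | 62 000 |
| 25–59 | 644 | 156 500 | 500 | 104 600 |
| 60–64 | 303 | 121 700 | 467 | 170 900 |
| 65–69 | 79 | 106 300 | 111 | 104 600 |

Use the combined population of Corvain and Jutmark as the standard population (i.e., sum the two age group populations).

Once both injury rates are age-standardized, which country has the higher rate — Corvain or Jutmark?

Age-specific rates per 10 000 for Corvain: 90.61, 41.15, 24.90, 7.43.
For Jutmark: 90.00, 47.80, 27.33, 10.61.
Combined standard total = 954 400; weights = 0.1989, 0.2736, 0.3066, 0.2210.
Corvain: 0.1989×90.61 + 0.2736×41.15 + 0.3066×24.90 + 0.2210×7.43 = 38.5525 per 10 000.
Jutmark: 0.1989×90.00 + 0.2736×47.80 + 0.3066×27.33 + 0.2210×10.61 = 41.6979 per 10 000.
The crude rates (42.63 vs 37.01) would put Corvain higher, but that reflects its age composition; once standardized to a common age structure, Jutmark has the higher underlying rate.

Jutmark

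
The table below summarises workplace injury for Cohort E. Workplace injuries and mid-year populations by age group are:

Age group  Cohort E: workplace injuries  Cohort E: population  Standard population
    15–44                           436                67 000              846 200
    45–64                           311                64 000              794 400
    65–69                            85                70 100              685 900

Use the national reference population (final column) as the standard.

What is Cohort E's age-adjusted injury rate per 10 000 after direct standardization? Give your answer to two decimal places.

43.84

Age-specific rates per 10 000 for Cohort E: 65.07, 48.59, 12.13.
Standard total = 2 326 500; weights = 0.3637, 0.3415, 0.2948.
Standardized rate: 0.3637×65.07 + 0.3415×48.59 + 0.2948×12.13 = 43.8366 per 10 000.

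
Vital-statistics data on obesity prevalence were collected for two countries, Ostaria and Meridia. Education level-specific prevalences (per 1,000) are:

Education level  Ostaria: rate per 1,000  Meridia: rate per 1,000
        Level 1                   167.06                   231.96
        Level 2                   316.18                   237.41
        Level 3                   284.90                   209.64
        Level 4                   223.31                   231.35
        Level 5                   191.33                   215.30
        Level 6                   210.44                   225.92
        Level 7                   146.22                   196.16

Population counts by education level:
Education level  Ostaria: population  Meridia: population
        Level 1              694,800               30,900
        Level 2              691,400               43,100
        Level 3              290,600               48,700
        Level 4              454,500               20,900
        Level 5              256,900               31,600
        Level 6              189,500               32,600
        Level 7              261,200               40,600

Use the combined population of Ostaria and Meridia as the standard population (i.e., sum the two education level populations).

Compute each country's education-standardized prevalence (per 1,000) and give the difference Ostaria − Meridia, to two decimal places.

2.28

Combined standard total = 3,087,300; weights = 0.2351, 0.2379, 0.1099, 0.1540, 0.0934, 0.0719, 0.0978.
Ostaria: 0.2351×167.06 + 0.2379×316.18 + 0.1099×284.90 + 0.1540×223.31 + 0.0934×191.33 + 0.0719×210.44 + 0.0978×146.22 = 227.5012 per 1,000.
Meridia: 0.2351×231.96 + 0.2379×237.41 + 0.1099×209.64 + 0.1540×231.35 + 0.0934×215.30 + 0.0719×225.92 + 0.0978×196.16 = 225.2187 per 1,000.
Difference = 227.5012 − 225.2187 = 2.2825.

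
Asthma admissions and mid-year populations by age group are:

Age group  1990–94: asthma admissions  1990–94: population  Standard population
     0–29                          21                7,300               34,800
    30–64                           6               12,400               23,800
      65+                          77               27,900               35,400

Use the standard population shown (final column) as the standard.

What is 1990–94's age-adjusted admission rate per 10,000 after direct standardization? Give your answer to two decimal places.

22.27

Age-specific rates per 10,000 for 1990–94: 28.77, 4.84, 27.60.
Standard total = 94,000; weights = 0.3702, 0.2532, 0.3766.
Standardized rate: 0.3702×28.77 + 0.2532×4.84 + 0.3766×27.60 = 22.2686 per 10,000.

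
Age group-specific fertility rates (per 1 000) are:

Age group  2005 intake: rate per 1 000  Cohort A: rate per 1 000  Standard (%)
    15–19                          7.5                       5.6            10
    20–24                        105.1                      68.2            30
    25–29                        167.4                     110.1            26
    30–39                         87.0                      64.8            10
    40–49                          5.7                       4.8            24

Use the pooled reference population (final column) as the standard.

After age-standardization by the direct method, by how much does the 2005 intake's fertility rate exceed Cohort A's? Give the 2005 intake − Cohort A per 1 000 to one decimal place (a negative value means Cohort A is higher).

Standard weights: 0.10, 0.30, 0.26, 0.10, 0.24.
The 2005 intake: 0.1000×7.5 + 0.3000×105.1 + 0.2600×167.4 + 0.1000×87.0 + 0.2400×5.7 = 85.8720 per 1 000.
Cohort A: 0.1000×5.6 + 0.3000×68.2 + 0.2600×110.1 + 0.1000×64.8 + 0.2400×4.8 = 57.2780 per 1 000.
Difference = 85.8720 − 57.2780 = 28.5940.

28.6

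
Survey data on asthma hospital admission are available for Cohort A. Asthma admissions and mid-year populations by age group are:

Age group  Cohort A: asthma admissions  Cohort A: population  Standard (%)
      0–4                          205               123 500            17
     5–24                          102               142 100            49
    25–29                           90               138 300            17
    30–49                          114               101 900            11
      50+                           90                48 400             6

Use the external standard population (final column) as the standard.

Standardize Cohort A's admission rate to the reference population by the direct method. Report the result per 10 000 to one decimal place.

Age-specific rates per 10 000 for Cohort A: 16.60, 7.18, 6.51, 11.19, 18.60.
Standard weights: 0.17, 0.49, 0.17, 0.11, 0.06.
Standardized rate: 0.1700×16.60 + 0.4900×7.18 + 0.1700×6.51 + 0.1100×11.19 + 0.0600×18.60 = 9.7917 per 10 000.

9.8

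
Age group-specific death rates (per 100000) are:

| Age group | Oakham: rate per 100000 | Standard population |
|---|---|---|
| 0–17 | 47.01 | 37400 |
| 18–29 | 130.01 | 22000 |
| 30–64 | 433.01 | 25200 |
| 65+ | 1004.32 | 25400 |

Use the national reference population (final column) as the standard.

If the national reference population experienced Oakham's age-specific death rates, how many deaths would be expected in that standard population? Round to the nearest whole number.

Expected deaths = Σ (standard pop × age-specific rate ÷ 100000)
= 37400×47.01/100000 + 22000×130.01/100000 + 25200×433.01/100000 + 25400×1004.32/100000
= 17.58 + 28.60 + 109.12 + 255.10 = 410.40.

410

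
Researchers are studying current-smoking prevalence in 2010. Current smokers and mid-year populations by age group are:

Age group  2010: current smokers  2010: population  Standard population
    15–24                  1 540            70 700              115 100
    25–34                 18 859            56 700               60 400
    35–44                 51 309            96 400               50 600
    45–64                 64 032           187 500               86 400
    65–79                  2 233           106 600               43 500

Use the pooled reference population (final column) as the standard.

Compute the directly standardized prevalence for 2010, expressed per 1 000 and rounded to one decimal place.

Age-specific rates per 1 000 for 2010: 21.782, 332.610, 532.251, 341.504, 20.947.
Standard total = 356 000; weights = 0.3233, 0.1697, 0.1421, 0.2427, 0.1222.
Standardized rate: 0.3233×21.782 + 0.1697×332.610 + 0.1421×532.251 + 0.2427×341.504 + 0.1222×20.947 = 224.5670 per 1 000.

224.6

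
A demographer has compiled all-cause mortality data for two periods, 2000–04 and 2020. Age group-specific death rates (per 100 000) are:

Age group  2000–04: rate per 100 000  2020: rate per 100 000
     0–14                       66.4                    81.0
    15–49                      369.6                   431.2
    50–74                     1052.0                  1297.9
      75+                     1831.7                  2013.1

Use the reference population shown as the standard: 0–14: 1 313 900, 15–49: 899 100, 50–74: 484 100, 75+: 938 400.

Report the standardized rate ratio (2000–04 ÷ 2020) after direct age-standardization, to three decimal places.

0.879

Standard total = 3 635 500; weights = 0.3614, 0.2473, 0.1332, 0.2581.
2000–04: 0.3614×66.4 + 0.2473×369.6 + 0.1332×1052.0 + 0.2581×1831.7 = 728.2879 per 100 000.
2020: 0.3614×81.0 + 0.2473×431.2 + 0.1332×1297.9 + 0.2581×2013.1 = 828.3659 per 100 000.
Ratio = 728.2879 ÷ 828.3659 = 0.87919.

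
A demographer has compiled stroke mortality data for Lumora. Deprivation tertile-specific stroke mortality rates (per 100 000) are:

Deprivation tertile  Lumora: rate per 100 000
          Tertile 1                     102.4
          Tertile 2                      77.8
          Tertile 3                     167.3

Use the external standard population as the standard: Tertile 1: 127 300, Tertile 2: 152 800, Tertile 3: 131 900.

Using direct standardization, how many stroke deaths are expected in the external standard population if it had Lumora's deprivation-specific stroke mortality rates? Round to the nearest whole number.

470

Expected stroke deaths = Σ (standard pop × deprivation-specific rate ÷ 100 000)
= 127 300×102.4/100 000 + 152 800×77.8/100 000 + 131 900×167.3/100 000
= 130.36 + 118.88 + 220.67 = 469.90.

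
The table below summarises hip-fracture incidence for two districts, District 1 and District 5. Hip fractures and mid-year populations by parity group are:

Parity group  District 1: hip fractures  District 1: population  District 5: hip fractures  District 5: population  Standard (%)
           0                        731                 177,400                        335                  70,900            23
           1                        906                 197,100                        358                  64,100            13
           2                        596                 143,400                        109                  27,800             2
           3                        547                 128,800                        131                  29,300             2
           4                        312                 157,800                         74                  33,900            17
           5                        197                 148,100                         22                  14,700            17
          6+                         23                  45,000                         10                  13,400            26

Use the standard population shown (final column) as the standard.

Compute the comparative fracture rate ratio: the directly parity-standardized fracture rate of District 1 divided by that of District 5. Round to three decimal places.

0.860

Parity-specific rates per 100,000 for District 1: 412.06, 459.67, 415.62, 424.69, 197.72, 133.02, 51.11.
For District 5: 472.50, 558.50, 392.09, 447.10, 218.29, 149.66, 74.63.
Standard weights: 0.23, 0.13, 0.02, 0.02, 0.17, 0.17, 0.26.
District 1: 0.2300×412.06 + 0.1300×459.67 + 0.0200×415.62 + 0.0200×424.69 + 0.1700×197.72 + 0.1700×133.02 + 0.2600×51.11 = 240.8513 per 100,000.
District 5: 0.2300×472.50 + 0.1300×558.50 + 0.0200×392.09 + 0.0200×447.10 + 0.1700×218.29 + 0.1700×149.66 + 0.2600×74.63 = 280.0175 per 100,000.
Ratio = 240.8513 ÷ 280.0175 = 0.86013.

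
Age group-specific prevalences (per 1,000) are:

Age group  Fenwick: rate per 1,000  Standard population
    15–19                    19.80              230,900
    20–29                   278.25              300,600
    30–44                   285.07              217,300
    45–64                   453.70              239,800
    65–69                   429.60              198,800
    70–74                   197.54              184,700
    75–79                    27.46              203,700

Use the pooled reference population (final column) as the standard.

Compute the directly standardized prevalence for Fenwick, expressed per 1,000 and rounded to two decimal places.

Standard total = 1,575,800; weights = 0.1465, 0.1908, 0.1379, 0.1522, 0.1262, 0.1172, 0.1293.
Standardized rate: 0.1465×19.80 + 0.1908×278.25 + 0.1379×285.07 + 0.1522×453.70 + 0.1262×429.60 + 0.1172×197.54 + 0.1293×27.46 = 245.2345 per 1,000.

245.23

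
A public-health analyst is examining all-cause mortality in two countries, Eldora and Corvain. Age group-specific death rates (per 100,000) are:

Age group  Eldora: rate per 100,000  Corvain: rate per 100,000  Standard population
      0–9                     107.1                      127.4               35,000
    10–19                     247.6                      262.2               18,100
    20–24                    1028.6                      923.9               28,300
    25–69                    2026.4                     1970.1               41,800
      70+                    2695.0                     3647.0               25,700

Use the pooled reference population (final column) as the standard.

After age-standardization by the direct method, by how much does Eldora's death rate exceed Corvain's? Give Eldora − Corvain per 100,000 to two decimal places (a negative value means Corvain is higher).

Standard total = 148,900; weights = 0.2351, 0.1216, 0.1901, 0.2807, 0.1726.
Eldora: 0.2351×107.1 + 0.1216×247.6 + 0.1901×1028.6 + 0.2807×2026.4 + 0.1726×2695.0 = 1284.7848 per 100,000.
Corvain: 0.2351×127.4 + 0.1216×262.2 + 0.1901×923.9 + 0.2807×1970.1 + 0.1726×3647.0 = 1419.9414 per 100,000.
Difference = 1284.7848 − 1419.9414 = -135.1565.

-135.16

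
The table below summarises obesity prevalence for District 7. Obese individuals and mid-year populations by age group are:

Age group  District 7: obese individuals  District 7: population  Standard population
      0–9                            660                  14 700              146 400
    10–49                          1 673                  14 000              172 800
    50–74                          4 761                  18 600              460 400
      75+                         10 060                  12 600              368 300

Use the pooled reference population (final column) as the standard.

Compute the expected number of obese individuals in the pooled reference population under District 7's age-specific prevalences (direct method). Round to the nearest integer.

439126

Age-specific rates per 1 000 for District 7: 44.898, 119.500, 255.968, 798.413.
Expected obese individuals = Σ (standard pop × age-specific rate ÷ 1 000)
= 146 400×44.898/1 000 + 172 800×119.500/1 000 + 460 400×255.968/1 000 + 368 300×798.413/1 000
= 6573.06 + 20649.60 + 117847.55 + 294055.40 = 439125.61.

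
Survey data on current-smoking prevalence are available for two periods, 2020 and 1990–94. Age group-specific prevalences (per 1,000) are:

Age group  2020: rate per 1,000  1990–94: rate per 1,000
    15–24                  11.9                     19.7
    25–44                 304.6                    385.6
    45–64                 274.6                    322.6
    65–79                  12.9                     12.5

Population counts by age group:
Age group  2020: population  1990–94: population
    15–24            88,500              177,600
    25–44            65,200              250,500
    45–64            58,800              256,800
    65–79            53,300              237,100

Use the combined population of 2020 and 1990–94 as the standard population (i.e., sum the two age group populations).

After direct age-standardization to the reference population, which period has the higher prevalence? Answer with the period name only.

1990–94

Combined standard total = 1,187,800; weights = 0.2240, 0.2658, 0.2657, 0.2445.
2020: 0.2240×11.9 + 0.2658×304.6 + 0.2657×274.6 + 0.2445×12.9 = 159.7396 per 1,000.
1990–94: 0.2240×19.7 + 0.2658×385.6 + 0.2657×322.6 + 0.2445×12.5 = 195.6715 per 1,000.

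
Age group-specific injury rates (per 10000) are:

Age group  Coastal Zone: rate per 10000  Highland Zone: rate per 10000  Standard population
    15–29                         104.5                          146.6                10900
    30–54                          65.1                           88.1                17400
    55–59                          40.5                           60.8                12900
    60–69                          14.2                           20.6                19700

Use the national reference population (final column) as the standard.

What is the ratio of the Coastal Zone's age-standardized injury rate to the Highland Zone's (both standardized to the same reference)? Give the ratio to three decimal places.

Standard total = 60900; weights = 0.1790, 0.2857, 0.2118, 0.3235.
The Coastal Zone: 0.1790×104.5 + 0.2857×65.1 + 0.2118×40.5 + 0.3235×14.2 = 50.4759 per 10000.
The Highland Zone: 0.1790×146.6 + 0.2857×88.1 + 0.2118×60.8 + 0.3235×20.6 = 70.9527 per 10000.
Ratio = 50.4759 ÷ 70.9527 = 0.71140.

0.711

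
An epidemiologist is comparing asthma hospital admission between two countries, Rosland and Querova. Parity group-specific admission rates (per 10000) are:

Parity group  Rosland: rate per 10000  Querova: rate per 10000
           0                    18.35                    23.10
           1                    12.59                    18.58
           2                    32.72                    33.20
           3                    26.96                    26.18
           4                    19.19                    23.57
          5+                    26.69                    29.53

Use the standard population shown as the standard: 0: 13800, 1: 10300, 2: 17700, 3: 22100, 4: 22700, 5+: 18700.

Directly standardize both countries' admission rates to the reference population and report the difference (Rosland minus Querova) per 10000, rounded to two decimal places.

Standard total = 105300; weights = 0.1311, 0.0978, 0.1681, 0.2099, 0.2156, 0.1776.
Rosland: 0.1311×18.35 + 0.0978×12.59 + 0.1681×32.72 + 0.2099×26.96 + 0.2156×19.19 + 0.1776×26.69 = 23.6713 per 10000.
Querova: 0.1311×23.10 + 0.0978×18.58 + 0.1681×33.20 + 0.2099×26.18 + 0.2156×23.57 + 0.1776×29.53 = 26.2452 per 10000.
Difference = 23.6713 − 26.2452 = -2.5740.

-2.57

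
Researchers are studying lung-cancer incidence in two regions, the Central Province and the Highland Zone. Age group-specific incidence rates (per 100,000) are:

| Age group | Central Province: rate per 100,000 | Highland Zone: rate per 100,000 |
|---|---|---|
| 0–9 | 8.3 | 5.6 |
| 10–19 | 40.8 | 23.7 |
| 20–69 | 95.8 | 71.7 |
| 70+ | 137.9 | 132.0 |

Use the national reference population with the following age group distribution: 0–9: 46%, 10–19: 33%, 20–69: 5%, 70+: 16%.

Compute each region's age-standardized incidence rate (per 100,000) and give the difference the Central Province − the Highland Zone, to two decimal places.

Standard weights: 0.46, 0.33, 0.05, 0.16.
The Central Province: 0.4600×8.3 + 0.3300×40.8 + 0.0500×95.8 + 0.1600×137.9 = 44.1360 per 100,000.
The Highland Zone: 0.4600×5.6 + 0.3300×23.7 + 0.0500×71.7 + 0.1600×132.0 = 35.1020 per 100,000.
Difference = 44.1360 − 35.1020 = 9.0340.

9.03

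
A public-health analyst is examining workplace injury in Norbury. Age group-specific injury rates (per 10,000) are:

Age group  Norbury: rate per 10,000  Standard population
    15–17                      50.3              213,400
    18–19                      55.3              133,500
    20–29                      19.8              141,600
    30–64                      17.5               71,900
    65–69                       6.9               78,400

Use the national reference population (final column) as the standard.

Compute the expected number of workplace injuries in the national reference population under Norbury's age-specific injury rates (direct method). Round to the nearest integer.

Expected workplace injuries = Σ (standard pop × age-specific rate ÷ 10,000)
= 213,400×50.3/10,000 + 133,500×55.3/10,000 + 141,600×19.8/10,000 + 71,900×17.5/10,000 + 78,400×6.9/10,000
= 1073.40 + 738.25 + 280.37 + 125.83 + 54.10 = 2271.95.

2272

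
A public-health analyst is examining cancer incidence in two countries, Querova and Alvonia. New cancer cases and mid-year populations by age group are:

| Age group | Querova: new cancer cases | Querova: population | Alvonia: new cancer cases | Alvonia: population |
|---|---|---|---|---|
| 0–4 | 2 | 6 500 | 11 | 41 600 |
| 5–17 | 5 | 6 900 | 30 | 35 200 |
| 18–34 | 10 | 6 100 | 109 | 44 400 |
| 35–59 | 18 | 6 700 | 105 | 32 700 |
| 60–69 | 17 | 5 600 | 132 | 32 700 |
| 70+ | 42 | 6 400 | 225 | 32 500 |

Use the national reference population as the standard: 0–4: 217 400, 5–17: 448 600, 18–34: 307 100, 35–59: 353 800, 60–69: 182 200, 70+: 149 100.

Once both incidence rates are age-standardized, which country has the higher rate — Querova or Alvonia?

Age-specific rates per 100 000 for Querova: 30.77, 72.46, 163.93, 268.66, 303.57, 656.25.
For Alvonia: 26.44, 85.23, 245.50, 321.10, 403.67, 692.31.
Standard total = 1 658 200; weights = 0.1311, 0.2705, 0.1852, 0.2134, 0.1099, 0.0899.
Querova: 0.1311×30.77 + 0.2705×72.46 + 0.1852×163.93 + 0.2134×268.66 + 0.1099×303.57 + 0.0899×656.25 = 203.6842 per 100 000.
Alvonia: 0.1311×26.44 + 0.2705×85.23 + 0.1852×245.50 + 0.2134×321.10 + 0.1099×403.67 + 0.0899×692.31 = 247.1055 per 100 000.

Alvonia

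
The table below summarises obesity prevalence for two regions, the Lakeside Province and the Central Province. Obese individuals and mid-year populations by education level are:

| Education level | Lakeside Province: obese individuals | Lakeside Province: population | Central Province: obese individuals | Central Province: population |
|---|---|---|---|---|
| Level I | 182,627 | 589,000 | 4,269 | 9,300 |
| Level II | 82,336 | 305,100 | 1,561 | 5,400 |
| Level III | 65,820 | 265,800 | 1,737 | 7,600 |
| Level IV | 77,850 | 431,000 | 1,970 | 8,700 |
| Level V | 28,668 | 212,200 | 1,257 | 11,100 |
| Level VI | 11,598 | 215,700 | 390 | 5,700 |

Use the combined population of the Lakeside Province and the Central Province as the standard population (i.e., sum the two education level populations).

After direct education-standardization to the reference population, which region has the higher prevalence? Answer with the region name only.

Education-specific rates per 1,000 for the Lakeside Province: 310.063, 269.866, 247.630, 180.626, 135.099, 53.769.
For the Central Province: 459.032, 289.074, 228.553, 226.437, 113.243, 68.421.
Combined standard total = 2,066,600; weights = 0.2895, 0.1502, 0.1323, 0.2128, 0.1081, 0.1071.
The Lakeside Province: 0.2895×310.063 + 0.1502×269.866 + 0.1323×247.630 + 0.2128×180.626 + 0.1081×135.099 + 0.1071×53.769 = 221.8617 per 1,000.
The Central Province: 0.2895×459.032 + 0.1502×289.074 + 0.1323×228.553 + 0.2128×226.437 + 0.1081×113.243 + 0.1071×68.421 = 274.3069 per 1,000.

Central Province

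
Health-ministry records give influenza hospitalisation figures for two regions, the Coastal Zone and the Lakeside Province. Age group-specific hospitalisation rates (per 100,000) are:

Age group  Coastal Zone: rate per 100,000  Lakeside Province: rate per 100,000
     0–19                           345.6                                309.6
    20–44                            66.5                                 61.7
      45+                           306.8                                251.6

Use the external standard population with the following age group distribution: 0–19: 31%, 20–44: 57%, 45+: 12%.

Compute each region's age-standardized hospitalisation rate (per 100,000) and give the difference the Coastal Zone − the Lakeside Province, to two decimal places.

Standard weights: 0.31, 0.57, 0.12.
The Coastal Zone: 0.3100×345.6 + 0.5700×66.5 + 0.1200×306.8 = 181.8570 per 100,000.
The Lakeside Province: 0.3100×309.6 + 0.5700×61.7 + 0.1200×251.6 = 161.3370 per 100,000.
Difference = 181.8570 − 161.3370 = 20.5200.

20.52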